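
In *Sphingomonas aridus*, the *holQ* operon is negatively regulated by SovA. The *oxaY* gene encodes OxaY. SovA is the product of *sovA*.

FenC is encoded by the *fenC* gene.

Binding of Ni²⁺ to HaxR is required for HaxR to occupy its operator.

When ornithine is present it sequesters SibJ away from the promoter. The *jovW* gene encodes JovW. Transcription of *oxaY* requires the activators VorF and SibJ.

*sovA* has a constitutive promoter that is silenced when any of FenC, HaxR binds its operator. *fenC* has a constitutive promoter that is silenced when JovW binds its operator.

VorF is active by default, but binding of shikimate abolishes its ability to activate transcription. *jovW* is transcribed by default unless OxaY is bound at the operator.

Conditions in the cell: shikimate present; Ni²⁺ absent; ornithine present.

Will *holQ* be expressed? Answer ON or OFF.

OFF

Shikimate is present, so VorF is inactive.
Ornithine is present, so SibJ is inactive.
Required activator VorF is absent, so *oxaY* is not transcribed.
So OxaY is not produced.
With no repressor bound, *jovW* is transcribed.
So JovW is produced and active.
With repressor JovW bound, *fenC* is not transcribed.
So FenC is not produced.
Ni²⁺ is absent, so HaxR is inactive.
With no repressor bound, *sovA* is transcribed.
So SovA is produced and active.
With repressor SovA bound, *holQ* is not transcribed.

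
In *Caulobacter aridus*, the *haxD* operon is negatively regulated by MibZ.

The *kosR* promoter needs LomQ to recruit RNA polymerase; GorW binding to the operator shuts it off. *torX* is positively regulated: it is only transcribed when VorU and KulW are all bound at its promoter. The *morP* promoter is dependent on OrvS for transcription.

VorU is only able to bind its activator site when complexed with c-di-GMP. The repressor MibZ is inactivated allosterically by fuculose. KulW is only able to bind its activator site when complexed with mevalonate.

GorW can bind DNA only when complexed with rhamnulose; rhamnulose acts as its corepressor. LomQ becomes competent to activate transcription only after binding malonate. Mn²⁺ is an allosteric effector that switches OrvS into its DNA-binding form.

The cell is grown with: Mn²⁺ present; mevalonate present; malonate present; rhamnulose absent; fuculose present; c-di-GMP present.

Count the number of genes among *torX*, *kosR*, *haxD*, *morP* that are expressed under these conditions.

c-di-GMP is present, so VorU is active.
Mevalonate is present, so KulW is active.
No repressor is bound and VorU and KulW are active, so *torX* is transcribed.
→ *torX* is ON.
Malonate is present, so LomQ is active.
Rhamnulose is absent, so GorW is inactive.
No repressor is bound and LomQ is active, so *kosR* is transcribed.
→ *kosR* is ON.
Fuculose is present, so MibZ is inactive.
With no repressor bound, *haxD* is transcribed.
→ *haxD* is ON.
Mn²⁺ is present, so OrvS is active.
No repressor is bound and OrvS is active, so *morP* is transcribed.
→ *morP* is ON.
4 of the 4 genes are transcribed.

4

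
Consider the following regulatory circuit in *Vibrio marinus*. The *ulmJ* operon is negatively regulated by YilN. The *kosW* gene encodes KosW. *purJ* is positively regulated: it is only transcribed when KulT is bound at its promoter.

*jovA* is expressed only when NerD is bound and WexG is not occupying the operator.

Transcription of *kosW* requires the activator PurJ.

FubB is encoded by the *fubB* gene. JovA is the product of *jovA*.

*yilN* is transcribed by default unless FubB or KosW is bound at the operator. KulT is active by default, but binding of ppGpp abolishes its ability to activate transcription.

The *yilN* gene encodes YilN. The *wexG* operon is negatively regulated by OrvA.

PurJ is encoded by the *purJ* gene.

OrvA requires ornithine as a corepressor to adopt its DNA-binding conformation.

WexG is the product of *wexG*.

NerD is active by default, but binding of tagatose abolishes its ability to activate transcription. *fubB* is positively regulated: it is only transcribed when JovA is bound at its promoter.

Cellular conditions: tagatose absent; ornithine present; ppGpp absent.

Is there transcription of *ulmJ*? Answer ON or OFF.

Ornithine is present, so OrvA is active.
With repressor OrvA bound, *wexG* is not transcribed.
So WexG is not produced.
Tagatose is absent, so NerD is active.
No repressor is bound and NerD is active, so *jovA* is transcribed.
So JovA is produced and active.
No repressor is bound and JovA is active, so *fubB* is transcribed.
So FubB is produced and active.
ppGpp is absent, so KulT is active.
No repressor is bound and KulT is active, so *purJ* is transcribed.
So PurJ is produced and active.
No repressor is bound and PurJ is active, so *kosW* is transcribed.
So KosW is produced and active.
With repressor FubB bound, *yilN* is not transcribed.
So YilN is not produced.
With no repressor bound, *ulmJ* is transcribed.

ON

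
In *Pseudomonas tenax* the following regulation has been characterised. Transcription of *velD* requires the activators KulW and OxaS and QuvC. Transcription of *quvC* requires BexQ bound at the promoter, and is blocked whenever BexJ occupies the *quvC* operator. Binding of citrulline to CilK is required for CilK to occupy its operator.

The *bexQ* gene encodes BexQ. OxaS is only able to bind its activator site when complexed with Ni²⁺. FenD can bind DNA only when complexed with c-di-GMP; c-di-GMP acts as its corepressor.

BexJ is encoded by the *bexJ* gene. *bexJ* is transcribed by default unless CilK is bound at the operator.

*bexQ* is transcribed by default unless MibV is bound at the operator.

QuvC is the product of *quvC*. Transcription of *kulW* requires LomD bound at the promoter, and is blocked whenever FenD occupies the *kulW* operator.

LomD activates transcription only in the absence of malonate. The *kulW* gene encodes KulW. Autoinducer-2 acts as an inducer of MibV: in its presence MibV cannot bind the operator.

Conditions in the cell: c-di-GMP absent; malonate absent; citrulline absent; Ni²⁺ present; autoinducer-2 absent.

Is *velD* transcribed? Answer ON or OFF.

OFF

Malonate is absent, so LomD is active.
c-di-GMP is absent, so FenD is inactive.
No repressor is bound and LomD is active, so *kulW* is transcribed.
So KulW is produced and active.
Ni²⁺ is present, so OxaS is active.
Citrulline is absent, so CilK is inactive.
With no repressor bound, *bexJ* is transcribed.
So BexJ is produced and active.
Autoinducer-2 is absent, so MibV is active.
With repressor MibV bound, *bexQ* is not transcribed.
So BexQ is not produced.
With repressor BexJ bound, *quvC* is not transcribed.
So QuvC is not produced.
Required activator QuvC is absent, so *velD* is not transcribed.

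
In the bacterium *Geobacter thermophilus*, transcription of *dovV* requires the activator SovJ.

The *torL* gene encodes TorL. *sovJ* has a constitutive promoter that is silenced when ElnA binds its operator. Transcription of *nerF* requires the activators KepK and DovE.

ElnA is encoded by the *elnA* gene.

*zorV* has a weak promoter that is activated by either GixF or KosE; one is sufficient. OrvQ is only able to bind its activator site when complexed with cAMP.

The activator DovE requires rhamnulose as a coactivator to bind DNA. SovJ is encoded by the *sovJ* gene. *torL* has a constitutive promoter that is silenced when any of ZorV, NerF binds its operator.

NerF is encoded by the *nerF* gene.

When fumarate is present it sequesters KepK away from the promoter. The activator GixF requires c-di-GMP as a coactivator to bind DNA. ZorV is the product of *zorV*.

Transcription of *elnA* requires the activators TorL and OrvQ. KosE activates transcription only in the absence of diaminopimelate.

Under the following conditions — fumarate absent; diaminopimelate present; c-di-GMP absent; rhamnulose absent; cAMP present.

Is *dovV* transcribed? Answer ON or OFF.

c-di-GMP is absent, so GixF is inactive.
Diaminopimelate is present, so KosE is inactive.
No activator is available at the *zorV* promoter, so *zorV* is not transcribed.
So ZorV is not produced.
Fumarate is absent, so KepK is active.
Rhamnulose is absent, so DovE is inactive.
Required activator DovE is absent, so *nerF* is not transcribed.
So NerF is not produced.
With no repressor bound, *torL* is transcribed.
So TorL is produced and active.
cAMP is present, so OrvQ is active.
No repressor is bound and TorL and OrvQ are active, so *elnA* is transcribed.
So ElnA is produced and active.
With repressor ElnA bound, *sovJ* is not transcribed.
So SovJ is not produced.
Required activator SovJ is absent, so *dovV* is not transcribed.

OFF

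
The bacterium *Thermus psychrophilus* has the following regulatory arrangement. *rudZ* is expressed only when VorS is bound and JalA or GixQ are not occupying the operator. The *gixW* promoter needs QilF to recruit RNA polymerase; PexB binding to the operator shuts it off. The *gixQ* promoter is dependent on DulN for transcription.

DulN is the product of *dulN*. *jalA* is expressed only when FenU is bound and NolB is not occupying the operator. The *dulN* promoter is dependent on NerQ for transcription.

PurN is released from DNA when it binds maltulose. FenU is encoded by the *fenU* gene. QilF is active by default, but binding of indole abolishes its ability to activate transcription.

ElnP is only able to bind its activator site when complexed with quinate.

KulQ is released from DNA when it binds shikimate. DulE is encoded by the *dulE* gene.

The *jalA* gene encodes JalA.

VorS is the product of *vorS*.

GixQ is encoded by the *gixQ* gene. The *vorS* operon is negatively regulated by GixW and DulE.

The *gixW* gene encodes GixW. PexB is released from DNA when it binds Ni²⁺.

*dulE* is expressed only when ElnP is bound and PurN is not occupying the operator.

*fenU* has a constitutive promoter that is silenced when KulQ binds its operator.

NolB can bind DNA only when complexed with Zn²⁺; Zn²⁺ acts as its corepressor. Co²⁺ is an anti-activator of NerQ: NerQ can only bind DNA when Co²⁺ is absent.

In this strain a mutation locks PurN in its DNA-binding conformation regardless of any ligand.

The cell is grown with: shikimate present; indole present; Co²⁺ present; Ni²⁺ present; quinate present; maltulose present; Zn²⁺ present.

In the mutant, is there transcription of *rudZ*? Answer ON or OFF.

Shikimate is present, so KulQ is inactive.
With no repressor bound, *fenU* is transcribed.
So FenU is produced and active.
Zn²⁺ is present, so NolB is active.
With repressor NolB bound, *jalA* is not transcribed.
So JalA is not produced.
Co²⁺ is present, so NerQ is inactive.
Required activator NerQ is absent, so *dulN* is not transcribed.
So DulN is not produced.
Required activator DulN is absent, so *gixQ* is not transcribed.
So GixQ is not produced.
Ni²⁺ is present, so PexB is inactive.
Indole is present, so QilF is inactive.
Required activator QilF is absent, so *gixW* is not transcribed.
So GixW is not produced.
PurN is constitutively active in this strain.
Quinate is present, so ElnP is active.
With repressor PurN bound, *dulE* is not transcribed.
So DulE is not produced.
With no repressor bound, *vorS* is transcribed.
So VorS is produced and active.
No repressor is bound and VorS is active, so *rudZ* is transcribed.

ON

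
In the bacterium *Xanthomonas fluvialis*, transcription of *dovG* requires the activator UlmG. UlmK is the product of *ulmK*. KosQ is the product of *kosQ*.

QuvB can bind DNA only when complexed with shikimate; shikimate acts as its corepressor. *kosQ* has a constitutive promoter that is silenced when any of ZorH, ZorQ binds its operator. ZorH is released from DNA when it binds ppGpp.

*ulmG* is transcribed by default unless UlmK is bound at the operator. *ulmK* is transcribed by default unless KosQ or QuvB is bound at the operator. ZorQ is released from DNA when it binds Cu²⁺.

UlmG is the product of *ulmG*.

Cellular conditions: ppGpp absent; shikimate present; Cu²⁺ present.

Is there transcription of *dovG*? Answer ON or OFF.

ppGpp is absent, so ZorH is active.
Cu²⁺ is present, so ZorQ is inactive.
With repressor ZorH bound, *kosQ* is not transcribed.
So KosQ is not produced.
Shikimate is present, so QuvB is active.
With repressor QuvB bound, *ulmK* is not transcribed.
So UlmK is not produced.
With no repressor bound, *ulmG* is transcribed.
So UlmG is produced and active.
No repressor is bound and UlmG is active, so *dovG* is transcribed.

ON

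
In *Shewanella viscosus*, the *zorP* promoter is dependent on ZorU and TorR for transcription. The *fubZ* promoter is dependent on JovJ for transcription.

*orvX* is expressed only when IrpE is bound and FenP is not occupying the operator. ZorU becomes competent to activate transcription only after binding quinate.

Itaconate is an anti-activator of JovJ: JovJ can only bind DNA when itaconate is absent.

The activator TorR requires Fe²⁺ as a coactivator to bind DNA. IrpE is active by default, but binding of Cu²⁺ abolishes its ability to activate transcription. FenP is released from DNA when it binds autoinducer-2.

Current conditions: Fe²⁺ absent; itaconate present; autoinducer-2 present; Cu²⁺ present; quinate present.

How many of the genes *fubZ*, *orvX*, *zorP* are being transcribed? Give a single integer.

Itaconate is present, so JovJ is inactive.
Required activator JovJ is absent, so *fubZ* is not transcribed.
→ *fubZ* is OFF.
Autoinducer-2 is present, so FenP is inactive.
Cu²⁺ is present, so IrpE is inactive.
Required activator IrpE is absent, so *orvX* is not transcribed.
→ *orvX* is OFF.
Quinate is present, so ZorU is active.
Fe²⁺ is absent, so TorR is inactive.
Required activator TorR is absent, so *zorP* is not transcribed.
→ *zorP* is OFF.
0 of the 3 genes are transcribed.

0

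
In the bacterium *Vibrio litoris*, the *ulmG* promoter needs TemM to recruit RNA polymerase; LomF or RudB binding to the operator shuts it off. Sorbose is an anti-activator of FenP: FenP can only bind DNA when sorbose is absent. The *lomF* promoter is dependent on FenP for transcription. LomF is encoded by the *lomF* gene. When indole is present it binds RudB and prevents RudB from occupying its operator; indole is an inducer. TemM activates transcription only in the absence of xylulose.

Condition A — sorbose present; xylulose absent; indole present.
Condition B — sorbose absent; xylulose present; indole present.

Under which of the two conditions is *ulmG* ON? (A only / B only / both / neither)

Condition A:
Sorbose is present, so FenP is inactive.
Required activator FenP is absent, so *lomF* is not transcribed.
So LomF is not produced.
Xylulose is absent, so TemM is active.
Indole is present, so RudB is inactive.
No repressor is bound and TemM is active, so *ulmG* is transcribed.
→ *ulmG* is ON in A.
Condition B:
Sorbose is absent, so FenP is active.
No repressor is bound and FenP is active, so *lomF* is transcribed.
So LomF is produced and active.
Xylulose is present, so TemM is inactive.
Indole is present, so RudB is inactive.
With repressor LomF bound, *ulmG* is not transcribed.
→ *ulmG* is OFF in B.

A only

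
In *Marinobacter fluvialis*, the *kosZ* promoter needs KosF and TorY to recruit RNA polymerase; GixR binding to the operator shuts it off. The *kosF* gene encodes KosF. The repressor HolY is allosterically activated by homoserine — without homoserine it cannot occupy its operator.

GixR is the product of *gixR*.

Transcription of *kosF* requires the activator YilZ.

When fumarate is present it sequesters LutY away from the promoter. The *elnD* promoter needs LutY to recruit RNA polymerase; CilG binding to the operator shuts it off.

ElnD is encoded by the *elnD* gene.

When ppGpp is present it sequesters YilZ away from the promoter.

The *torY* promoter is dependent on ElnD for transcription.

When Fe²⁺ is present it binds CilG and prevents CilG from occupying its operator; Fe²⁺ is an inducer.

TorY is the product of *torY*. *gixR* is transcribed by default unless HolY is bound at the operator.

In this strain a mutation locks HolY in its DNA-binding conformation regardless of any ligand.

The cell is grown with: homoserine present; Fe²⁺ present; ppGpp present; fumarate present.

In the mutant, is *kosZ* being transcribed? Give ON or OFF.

OFF

ppGpp is present, so YilZ is inactive.
Required activator YilZ is absent, so *kosF* is not transcribed.
So KosF is not produced.
HolY is constitutively active in this strain.
With repressor HolY bound, *gixR* is not transcribed.
So GixR is not produced.
Fe²⁺ is present, so CilG is inactive.
Fumarate is present, so LutY is inactive.
Required activator LutY is absent, so *elnD* is not transcribed.
So ElnD is not produced.
Required activator ElnD is absent, so *torY* is not transcribed.
So TorY is not produced.
Required activator KosF is absent, so *kosZ* is not transcribed.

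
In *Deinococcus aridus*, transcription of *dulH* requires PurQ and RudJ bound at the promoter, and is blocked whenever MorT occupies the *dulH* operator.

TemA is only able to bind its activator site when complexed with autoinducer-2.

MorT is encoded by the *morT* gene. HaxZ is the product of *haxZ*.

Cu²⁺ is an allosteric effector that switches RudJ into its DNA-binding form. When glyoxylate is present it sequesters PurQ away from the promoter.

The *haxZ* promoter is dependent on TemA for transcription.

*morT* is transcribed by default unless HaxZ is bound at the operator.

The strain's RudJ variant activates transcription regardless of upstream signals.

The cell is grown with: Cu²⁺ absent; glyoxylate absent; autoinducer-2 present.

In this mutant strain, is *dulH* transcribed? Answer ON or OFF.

Glyoxylate is absent, so PurQ is active.
RudJ is constitutively active in this strain.
Autoinducer-2 is present, so TemA is active.
No repressor is bound and TemA is active, so *haxZ* is transcribed.
So HaxZ is produced and active.
With repressor HaxZ bound, *morT* is not transcribed.
So MorT is not produced.
No repressor is bound and PurQ and RudJ are active, so *dulH* is transcribed.

ON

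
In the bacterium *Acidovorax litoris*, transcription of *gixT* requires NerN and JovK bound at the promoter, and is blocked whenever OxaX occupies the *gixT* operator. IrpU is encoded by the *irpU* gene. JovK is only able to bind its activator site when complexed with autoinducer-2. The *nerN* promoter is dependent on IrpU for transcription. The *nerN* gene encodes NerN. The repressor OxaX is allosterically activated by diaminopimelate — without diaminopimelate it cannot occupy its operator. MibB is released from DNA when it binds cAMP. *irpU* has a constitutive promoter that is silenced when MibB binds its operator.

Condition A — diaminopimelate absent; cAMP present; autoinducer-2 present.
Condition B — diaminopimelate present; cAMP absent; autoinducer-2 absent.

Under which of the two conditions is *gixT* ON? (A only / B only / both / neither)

A only

Condition A:
Diaminopimelate is absent, so OxaX is inactive.
cAMP is present, so MibB is inactive.
With no repressor bound, *irpU* is transcribed.
So IrpU is produced and active.
No repressor is bound and IrpU is active, so *nerN* is transcribed.
So NerN is produced and active.
Autoinducer-2 is present, so JovK is active.
No repressor is bound and NerN and JovK are active, so *gixT* is transcribed.
→ *gixT* is ON in A.
Condition B:
Diaminopimelate is present, so OxaX is active.
cAMP is absent, so MibB is active.
With repressor MibB bound, *irpU* is not transcribed.
So IrpU is not produced.
Required activator IrpU is absent, so *nerN* is not transcribed.
So NerN is not produced.
Autoinducer-2 is absent, so JovK is inactive.
With repressor OxaX bound, *gixT* is not transcribed.
→ *gixT* is OFF in B.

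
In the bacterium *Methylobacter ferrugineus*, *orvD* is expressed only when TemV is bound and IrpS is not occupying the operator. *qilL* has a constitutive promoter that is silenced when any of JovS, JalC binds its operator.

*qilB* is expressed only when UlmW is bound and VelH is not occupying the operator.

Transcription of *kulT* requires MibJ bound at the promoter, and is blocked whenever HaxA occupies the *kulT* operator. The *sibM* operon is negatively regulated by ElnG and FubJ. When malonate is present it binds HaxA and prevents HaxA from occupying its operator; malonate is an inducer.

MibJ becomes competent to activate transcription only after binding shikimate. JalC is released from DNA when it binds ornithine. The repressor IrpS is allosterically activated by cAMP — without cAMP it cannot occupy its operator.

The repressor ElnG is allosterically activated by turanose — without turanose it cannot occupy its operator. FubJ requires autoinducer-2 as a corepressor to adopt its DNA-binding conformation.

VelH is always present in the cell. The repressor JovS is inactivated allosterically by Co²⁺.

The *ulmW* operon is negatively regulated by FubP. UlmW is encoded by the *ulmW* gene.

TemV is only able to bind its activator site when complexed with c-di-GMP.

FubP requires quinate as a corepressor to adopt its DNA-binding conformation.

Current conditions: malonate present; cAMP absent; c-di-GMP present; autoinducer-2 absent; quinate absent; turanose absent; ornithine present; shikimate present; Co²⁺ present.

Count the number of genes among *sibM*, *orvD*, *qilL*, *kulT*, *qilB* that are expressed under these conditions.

4

Turanose is absent, so ElnG is inactive.
Autoinducer-2 is absent, so FubJ is inactive.
With no repressor bound, *sibM* is transcribed.
→ *sibM* is ON.
c-di-GMP is present, so TemV is active.
cAMP is absent, so IrpS is inactive.
No repressor is bound and TemV is active, so *orvD* is transcribed.
→ *orvD* is ON.
Co²⁺ is present, so JovS is inactive.
Ornithine is present, so JalC is inactive.
With no repressor bound, *qilL* is transcribed.
→ *qilL* is ON.
Malonate is present, so HaxA is inactive.
Shikimate is present, so MibJ is active.
No repressor is bound and MibJ is active, so *kulT* is transcribed.
→ *kulT* is ON.
VelH is produced constitutively and is active.
Quinate is absent, so FubP is inactive.
With no repressor bound, *ulmW* is transcribed.
So UlmW is produced and active.
With repressor VelH bound, *qilB* is not transcribed.
→ *qilB* is OFF.
4 of the 5 genes are transcribed.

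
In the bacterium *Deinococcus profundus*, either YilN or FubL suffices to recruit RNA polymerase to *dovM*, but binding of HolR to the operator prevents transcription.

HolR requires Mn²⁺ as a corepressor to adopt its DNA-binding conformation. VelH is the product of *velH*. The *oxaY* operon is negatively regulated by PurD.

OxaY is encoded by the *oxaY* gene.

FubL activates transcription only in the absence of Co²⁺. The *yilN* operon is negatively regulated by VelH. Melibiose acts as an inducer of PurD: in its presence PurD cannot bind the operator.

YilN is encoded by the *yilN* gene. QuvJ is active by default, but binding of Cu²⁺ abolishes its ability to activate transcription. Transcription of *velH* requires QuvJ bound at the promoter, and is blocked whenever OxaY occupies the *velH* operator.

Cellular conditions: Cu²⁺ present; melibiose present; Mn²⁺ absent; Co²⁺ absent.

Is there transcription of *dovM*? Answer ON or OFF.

ON

Melibiose is present, so PurD is inactive.
With no repressor bound, *oxaY* is transcribed.
So OxaY is produced and active.
Cu²⁺ is present, so QuvJ is inactive.
With repressor OxaY bound, *velH* is not transcribed.
So VelH is not produced.
With no repressor bound, *yilN* is transcribed.
So YilN is produced and active.
Mn²⁺ is absent, so HolR is inactive.
Co²⁺ is absent, so FubL is active.
Activator YilN is present, so *dovM* is transcribed.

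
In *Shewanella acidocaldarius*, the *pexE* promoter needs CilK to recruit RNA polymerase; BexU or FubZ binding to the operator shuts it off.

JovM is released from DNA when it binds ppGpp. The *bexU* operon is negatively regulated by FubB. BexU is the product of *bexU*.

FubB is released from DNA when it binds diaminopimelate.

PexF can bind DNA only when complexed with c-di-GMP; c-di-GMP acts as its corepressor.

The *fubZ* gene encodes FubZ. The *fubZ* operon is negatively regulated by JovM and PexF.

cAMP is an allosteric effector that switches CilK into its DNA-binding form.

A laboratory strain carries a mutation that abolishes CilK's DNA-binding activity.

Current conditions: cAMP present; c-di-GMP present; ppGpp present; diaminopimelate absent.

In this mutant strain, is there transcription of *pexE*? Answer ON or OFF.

Diaminopimelate is absent, so FubB is active.
With repressor FubB bound, *bexU* is not transcribed.
So BexU is not produced.
CilK is non-functional in this strain, so it has no effect.
ppGpp is present, so JovM is inactive.
c-di-GMP is present, so PexF is active.
With repressor PexF bound, *fubZ* is not transcribed.
So FubZ is not produced.
Required activator CilK is absent, so *pexE* is not transcribed.

OFF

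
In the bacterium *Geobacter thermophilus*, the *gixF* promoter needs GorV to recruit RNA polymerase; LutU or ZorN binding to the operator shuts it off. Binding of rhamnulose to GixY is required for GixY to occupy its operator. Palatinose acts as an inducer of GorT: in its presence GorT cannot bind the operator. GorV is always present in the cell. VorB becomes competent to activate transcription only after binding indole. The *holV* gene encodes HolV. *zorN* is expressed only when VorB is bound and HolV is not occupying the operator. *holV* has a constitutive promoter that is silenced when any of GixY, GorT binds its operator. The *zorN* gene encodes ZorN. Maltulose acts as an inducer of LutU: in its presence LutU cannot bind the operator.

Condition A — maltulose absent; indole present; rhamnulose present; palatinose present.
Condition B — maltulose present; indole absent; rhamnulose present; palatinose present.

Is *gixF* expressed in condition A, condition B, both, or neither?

Condition A:
GorV is produced constitutively and is active.
Maltulose is absent, so LutU is active.
Indole is present, so VorB is active.
Rhamnulose is present, so GixY is active.
Palatinose is present, so GorT is inactive.
With repressor GixY bound, *holV* is not transcribed.
So HolV is not produced.
No repressor is bound and VorB is active, so *zorN* is transcribed.
So ZorN is produced and active.
With repressor LutU bound, *gixF* is not transcribed.
→ *gixF* is OFF in A.
Condition B:
GorV is produced constitutively and is active.
Maltulose is present, so LutU is inactive.
Indole is absent, so VorB is inactive.
Rhamnulose is present, so GixY is active.
Palatinose is present, so GorT is inactive.
With repressor GixY bound, *holV* is not transcribed.
So HolV is not produced.
Required activator VorB is absent, so *zorN* is not transcribed.
So ZorN is not produced.
No repressor is bound and GorV is active, so *gixF* is transcribed.
→ *gixF* is ON in B.

B only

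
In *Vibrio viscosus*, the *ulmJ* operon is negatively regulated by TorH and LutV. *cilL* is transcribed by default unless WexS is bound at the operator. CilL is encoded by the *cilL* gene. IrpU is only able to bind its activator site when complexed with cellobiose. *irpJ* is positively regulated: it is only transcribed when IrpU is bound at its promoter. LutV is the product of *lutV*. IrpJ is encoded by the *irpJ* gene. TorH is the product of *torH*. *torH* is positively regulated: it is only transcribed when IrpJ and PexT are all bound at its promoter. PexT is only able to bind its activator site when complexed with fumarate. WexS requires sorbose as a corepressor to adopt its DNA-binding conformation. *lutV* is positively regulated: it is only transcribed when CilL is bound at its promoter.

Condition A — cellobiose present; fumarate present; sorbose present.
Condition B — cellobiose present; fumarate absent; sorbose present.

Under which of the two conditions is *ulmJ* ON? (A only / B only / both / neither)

Condition A:
Cellobiose is present, so IrpU is active.
No repressor is bound and IrpU is active, so *irpJ* is transcribed.
So IrpJ is produced and active.
Fumarate is present, so PexT is active.
No repressor is bound and IrpJ and PexT are active, so *torH* is transcribed.
So TorH is produced and active.
Sorbose is present, so WexS is active.
With repressor WexS bound, *cilL* is not transcribed.
So CilL is not produced.
Required activator CilL is absent, so *lutV* is not transcribed.
So LutV is not produced.
With repressor TorH bound, *ulmJ* is not transcribed.
→ *ulmJ* is OFF in A.
Condition B:
Cellobiose is present, so IrpU is active.
No repressor is bound and IrpU is active, so *irpJ* is transcribed.
So IrpJ is produced and active.
Fumarate is absent, so PexT is inactive.
Required activator PexT is absent, so *torH* is not transcribed.
So TorH is not produced.
Sorbose is present, so WexS is active.
With repressor WexS bound, *cilL* is not transcribed.
So CilL is not produced.
Required activator CilL is absent, so *lutV* is not transcribed.
So LutV is not produced.
With no repressor bound, *ulmJ* is transcribed.
→ *ulmJ* is ON in B.

B only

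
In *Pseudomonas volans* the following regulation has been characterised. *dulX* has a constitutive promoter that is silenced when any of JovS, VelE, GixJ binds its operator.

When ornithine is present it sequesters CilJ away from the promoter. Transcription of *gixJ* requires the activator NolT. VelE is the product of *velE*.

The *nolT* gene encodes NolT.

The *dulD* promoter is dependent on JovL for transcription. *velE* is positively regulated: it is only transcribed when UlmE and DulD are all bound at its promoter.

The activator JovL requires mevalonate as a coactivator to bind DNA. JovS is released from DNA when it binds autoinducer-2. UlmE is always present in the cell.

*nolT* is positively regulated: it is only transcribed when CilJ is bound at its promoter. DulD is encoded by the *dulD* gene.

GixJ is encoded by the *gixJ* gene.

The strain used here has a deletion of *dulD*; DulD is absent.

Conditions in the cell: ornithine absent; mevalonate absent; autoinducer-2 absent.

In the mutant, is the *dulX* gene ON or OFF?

OFF

Autoinducer-2 is absent, so JovS is active.
UlmE is produced constitutively and is active.
DulD is non-functional in this strain, so it has no effect.
Required activator DulD is absent, so *velE* is not transcribed.
So VelE is not produced.
Ornithine is absent, so CilJ is active.
No repressor is bound and CilJ is active, so *nolT* is transcribed.
So NolT is produced and active.
No repressor is bound and NolT is active, so *gixJ* is transcribed.
So GixJ is produced and active.
With repressor JovS bound, *dulX* is not transcribed.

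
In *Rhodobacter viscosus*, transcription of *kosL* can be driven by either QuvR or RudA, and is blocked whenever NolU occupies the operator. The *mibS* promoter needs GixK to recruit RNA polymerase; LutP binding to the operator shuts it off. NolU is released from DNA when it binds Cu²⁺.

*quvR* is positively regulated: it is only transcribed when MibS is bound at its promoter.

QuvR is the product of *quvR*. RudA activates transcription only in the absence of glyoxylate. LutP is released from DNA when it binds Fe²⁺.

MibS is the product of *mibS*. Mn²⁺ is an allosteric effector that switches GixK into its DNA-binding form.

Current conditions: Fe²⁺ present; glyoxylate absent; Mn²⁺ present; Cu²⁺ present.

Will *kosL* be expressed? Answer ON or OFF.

Fe²⁺ is present, so LutP is inactive.
Mn²⁺ is present, so GixK is active.
No repressor is bound and GixK is active, so *mibS* is transcribed.
So MibS is produced and active.
No repressor is bound and MibS is active, so *quvR* is transcribed.
So QuvR is produced and active.
Cu²⁺ is present, so NolU is inactive.
Glyoxylate is absent, so RudA is active.
Activator QuvR is present, so *kosL* is transcribed.

ON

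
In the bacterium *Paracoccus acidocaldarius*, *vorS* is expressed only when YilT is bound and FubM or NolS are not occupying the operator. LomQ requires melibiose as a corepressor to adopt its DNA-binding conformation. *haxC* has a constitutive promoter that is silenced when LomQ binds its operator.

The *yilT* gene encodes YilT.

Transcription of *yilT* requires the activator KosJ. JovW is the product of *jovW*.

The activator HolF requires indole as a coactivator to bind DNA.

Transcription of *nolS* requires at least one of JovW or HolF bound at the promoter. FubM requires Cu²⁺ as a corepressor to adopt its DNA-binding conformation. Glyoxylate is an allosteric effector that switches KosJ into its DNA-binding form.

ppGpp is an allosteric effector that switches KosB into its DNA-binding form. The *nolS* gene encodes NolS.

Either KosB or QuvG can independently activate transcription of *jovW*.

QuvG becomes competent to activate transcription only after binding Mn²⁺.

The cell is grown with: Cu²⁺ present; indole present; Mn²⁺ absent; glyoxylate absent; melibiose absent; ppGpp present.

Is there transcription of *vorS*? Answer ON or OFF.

Cu²⁺ is present, so FubM is active.
ppGpp is present, so KosB is active.
Mn²⁺ is absent, so QuvG is inactive.
Activator KosB is present, so *jovW* is transcribed.
So JovW is produced and active.
Indole is present, so HolF is active.
Activator JovW is present, so *nolS* is transcribed.
So NolS is produced and active.
Glyoxylate is absent, so KosJ is inactive.
Required activator KosJ is absent, so *yilT* is not transcribed.
So YilT is not produced.
With repressor FubM bound, *vorS* is not transcribed.

OFF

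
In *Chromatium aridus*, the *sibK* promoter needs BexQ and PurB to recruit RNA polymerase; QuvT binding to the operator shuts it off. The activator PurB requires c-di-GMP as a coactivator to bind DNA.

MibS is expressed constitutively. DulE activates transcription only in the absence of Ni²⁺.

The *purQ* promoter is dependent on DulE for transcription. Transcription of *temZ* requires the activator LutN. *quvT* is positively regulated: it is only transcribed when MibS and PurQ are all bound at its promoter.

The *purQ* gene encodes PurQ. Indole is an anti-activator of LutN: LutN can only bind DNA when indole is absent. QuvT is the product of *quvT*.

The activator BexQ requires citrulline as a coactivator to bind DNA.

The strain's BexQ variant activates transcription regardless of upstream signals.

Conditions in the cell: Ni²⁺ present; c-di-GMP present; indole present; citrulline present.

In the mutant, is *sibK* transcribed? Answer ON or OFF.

ON

BexQ is constitutively active in this strain.
MibS is produced constitutively and is active.
Ni²⁺ is present, so DulE is inactive.
Required activator DulE is absent, so *purQ* is not transcribed.
So PurQ is not produced.
Required activator PurQ is absent, so *quvT* is not transcribed.
So QuvT is not produced.
c-di-GMP is present, so PurB is active.
No repressor is bound and BexQ and PurB are active, so *sibK* is transcribed.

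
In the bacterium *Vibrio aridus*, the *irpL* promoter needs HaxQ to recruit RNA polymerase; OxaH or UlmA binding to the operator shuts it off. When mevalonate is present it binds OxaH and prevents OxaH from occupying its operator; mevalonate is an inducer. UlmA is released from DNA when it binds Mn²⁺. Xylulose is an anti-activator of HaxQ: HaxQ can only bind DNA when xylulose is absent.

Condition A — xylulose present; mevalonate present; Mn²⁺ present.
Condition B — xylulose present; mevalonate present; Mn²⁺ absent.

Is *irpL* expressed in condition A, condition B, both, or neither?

neither

Condition A:
Xylulose is present, so HaxQ is inactive.
Mevalonate is present, so OxaH is inactive.
Mn²⁺ is present, so UlmA is inactive.
Required activator HaxQ is absent, so *irpL* is not transcribed.
→ *irpL* is OFF in A.
Condition B:
Xylulose is present, so HaxQ is inactive.
Mevalonate is present, so OxaH is inactive.
Mn²⁺ is absent, so UlmA is active.
With repressor UlmA bound, *irpL* is not transcribed.
→ *irpL* is OFF in B.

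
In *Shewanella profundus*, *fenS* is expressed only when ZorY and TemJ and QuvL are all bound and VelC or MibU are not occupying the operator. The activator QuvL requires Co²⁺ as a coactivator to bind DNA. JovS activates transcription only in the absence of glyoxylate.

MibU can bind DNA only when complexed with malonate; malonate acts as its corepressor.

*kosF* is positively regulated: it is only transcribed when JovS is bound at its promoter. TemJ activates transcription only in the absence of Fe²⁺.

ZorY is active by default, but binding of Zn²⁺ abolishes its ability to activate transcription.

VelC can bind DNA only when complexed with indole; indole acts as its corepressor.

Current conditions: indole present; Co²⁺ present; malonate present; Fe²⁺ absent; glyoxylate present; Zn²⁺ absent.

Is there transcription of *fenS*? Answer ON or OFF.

OFF

Indole is present, so VelC is active.
Malonate is present, so MibU is active.
Zn²⁺ is absent, so ZorY is active.
Fe²⁺ is absent, so TemJ is active.
Co²⁺ is present, so QuvL is active.
With repressor VelC bound, *fenS* is not transcribed.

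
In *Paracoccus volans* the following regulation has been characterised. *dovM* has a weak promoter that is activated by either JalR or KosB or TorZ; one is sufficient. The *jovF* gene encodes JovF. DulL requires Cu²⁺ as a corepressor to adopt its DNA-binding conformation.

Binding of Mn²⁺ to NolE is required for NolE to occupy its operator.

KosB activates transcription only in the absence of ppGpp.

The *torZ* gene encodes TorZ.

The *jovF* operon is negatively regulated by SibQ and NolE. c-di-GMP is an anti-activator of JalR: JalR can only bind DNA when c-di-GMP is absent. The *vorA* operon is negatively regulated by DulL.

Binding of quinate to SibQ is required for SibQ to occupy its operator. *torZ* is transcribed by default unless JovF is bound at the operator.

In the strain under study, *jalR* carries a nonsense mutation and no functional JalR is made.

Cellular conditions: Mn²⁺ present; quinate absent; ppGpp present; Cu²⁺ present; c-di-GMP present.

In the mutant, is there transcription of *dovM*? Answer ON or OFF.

ON

JalR is non-functional in this strain, so it has no effect.
ppGpp is present, so KosB is inactive.
Quinate is absent, so SibQ is inactive.
Mn²⁺ is present, so NolE is active.
With repressor NolE bound, *jovF* is not transcribed.
So JovF is not produced.
With no repressor bound, *torZ* is transcribed.
So TorZ is produced and active.
Activator TorZ is present, so *dovM* is transcribed.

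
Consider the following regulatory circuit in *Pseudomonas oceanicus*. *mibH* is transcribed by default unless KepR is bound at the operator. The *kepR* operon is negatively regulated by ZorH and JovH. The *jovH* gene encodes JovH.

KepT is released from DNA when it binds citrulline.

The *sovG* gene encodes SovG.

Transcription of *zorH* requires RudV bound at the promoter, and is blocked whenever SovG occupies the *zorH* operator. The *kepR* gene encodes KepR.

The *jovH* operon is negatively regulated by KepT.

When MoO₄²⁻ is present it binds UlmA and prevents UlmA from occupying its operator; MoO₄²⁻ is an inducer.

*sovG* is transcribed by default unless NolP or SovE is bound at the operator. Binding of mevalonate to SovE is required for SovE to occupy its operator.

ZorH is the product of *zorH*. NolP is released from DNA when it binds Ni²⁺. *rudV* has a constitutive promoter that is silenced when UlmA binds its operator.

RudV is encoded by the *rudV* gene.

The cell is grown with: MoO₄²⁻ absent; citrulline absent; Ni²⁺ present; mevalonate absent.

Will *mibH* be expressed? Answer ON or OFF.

OFF

Ni²⁺ is present, so NolP is inactive.
Mevalonate is absent, so SovE is inactive.
With no repressor bound, *sovG* is transcribed.
So SovG is produced and active.
MoO₄²⁻ is absent, so UlmA is active.
With repressor UlmA bound, *rudV* is not transcribed.
So RudV is not produced.
With repressor SovG bound, *zorH* is not transcribed.
So ZorH is not produced.
Citrulline is absent, so KepT is active.
With repressor KepT bound, *jovH* is not transcribed.
So JovH is not produced.
With no repressor bound, *kepR* is transcribed.
So KepR is produced and active.
With repressor KepR bound, *mibH* is not transcribed.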